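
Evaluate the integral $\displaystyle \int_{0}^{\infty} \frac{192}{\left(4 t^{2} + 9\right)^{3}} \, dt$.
$\frac{2 \pi}{27}$

Begin with the known result
$$J(a) = \int_{0}^{\infty} \frac{3}{a^{2} + t^{2}} \, dt = \frac{3 \pi}{2 a}.$$

Differentiating under the integral sign with respect to $a$,
$$\frac{dJ}{da} = \int_{0}^{\infty} - \frac{6 a}{\left(a^{2} + t^{2}\right)^{2}} \, dt = - \frac{3 \pi}{2 a^{2}},$$
so $\int_{0}^{\infty} \frac{3}{\left(a^{2} + t^{2}\right)^{2}} \, dt = \frac{3 \pi}{4 a^{3}}$.

Repeating — each differentiation of $1/(t^2+a^2)^j$ produces $-2ja/(t^2+a^2)^{j+1}$ — and dividing through by $-2ja$ at each step yields, after $2$ differentiations in total,
$$\int_{0}^{\infty} \frac{3}{\left(a^{2} + t^{2}\right)^{3}} \, dt = \frac{9 \pi}{16 a^{5}}.$$

Setting $a = \frac{3}{2}$:
$$I = \frac{2 \pi}{27}.$$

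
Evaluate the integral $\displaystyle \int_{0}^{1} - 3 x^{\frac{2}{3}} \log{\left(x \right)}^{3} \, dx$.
$\frac{1458}{625}$

Consider the simpler parametrised integral
$$J(a) = \int_{0}^{1} - 3 x^{a} \, dx = - \frac{3}{a + 1}.$$

Differentiating under the integral sign brings down a factor of $\ln x$:
$$\frac{dJ}{da} = \int_{0}^{1} - 3 x^{a} \log{\left(x \right)} \, dx = \frac{3}{\left(a + 1\right)^{2}}.$$

Repeating $3$ times in total — each differentiation brings down another $\ln x$ — gives
$$\frac{d^{3}J}{da^{3}} = \int_{0}^{1} - 3 x^{a} \log{\left(x \right)}^{3} \, dx = \frac{18}{\left(a + 1\right)^{4}},$$
and the integrand here is exactly the target integrand, so $I = \frac{18}{\left(a + 1\right)^{4}}$.

Setting $a = \frac{2}{3}$:
$$I = \frac{1458}{625}.$$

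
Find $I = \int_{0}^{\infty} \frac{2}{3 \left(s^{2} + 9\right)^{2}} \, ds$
$\frac{\pi}{162}$

Start from the standard arctangent integral
$$J(a) = \int_{0}^{\infty} \frac{2}{3 \left(a^{2} + s^{2}\right)} \, ds = \frac{\pi}{3 a}.$$

Differentiating under the integral sign with respect to $a$,
$$\frac{dJ}{da} = \int_{0}^{\infty} - \frac{4 a}{3 \left(a^{2} + s^{2}\right)^{2}} \, ds = - \frac{\pi}{3 a^{2}},$$
so $\int_{0}^{\infty} \frac{2}{3 \left(a^{2} + s^{2}\right)^{2}} \, ds = \frac{\pi}{6 a^{3}}$.

Setting $a = 3$:
$$I = \frac{\pi}{162}.$$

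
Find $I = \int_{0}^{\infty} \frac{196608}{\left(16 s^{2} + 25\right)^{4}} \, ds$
$\frac{1536 \pi}{15625}$

Begin with the known result
$$J(a) = \int_{0}^{\infty} \frac{3}{a^{2} + s^{2}} \, ds = \frac{3 \pi}{2 a}.$$

Differentiating under the integral sign with respect to $a$,
$$\frac{dJ}{da} = \int_{0}^{\infty} - \frac{6 a}{\left(a^{2} + s^{2}\right)^{2}} \, ds = - \frac{3 \pi}{2 a^{2}},$$
so $\int_{0}^{\infty} \frac{3}{\left(a^{2} + s^{2}\right)^{2}} \, ds = \frac{3 \pi}{4 a^{3}}$.

Repeating — each differentiation of $1/(s^2+a^2)^j$ produces $-2ja/(s^2+a^2)^{j+1}$ — and dividing through by $-2ja$ at each step yields, after $3$ differentiations in total,
$$\int_{0}^{\infty} \frac{3}{\left(a^{2} + s^{2}\right)^{4}} \, ds = \frac{15 \pi}{32 a^{7}}.$$

Setting $a = \frac{5}{4}$:
$$I = \frac{1536 \pi}{15625}.$$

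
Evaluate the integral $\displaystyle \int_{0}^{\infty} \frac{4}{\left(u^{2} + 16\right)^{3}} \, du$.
$\frac{3 \pi}{4096}$

Begin with the known result
$$J(a) = \int_{0}^{\infty} \frac{4}{a^{2} + u^{2}} \, du = \frac{2 \pi}{a}.$$

Differentiating under the integral sign with respect to $a$,
$$\frac{dJ}{da} = \int_{0}^{\infty} - \frac{8 a}{\left(a^{2} + u^{2}\right)^{2}} \, du = - \frac{2 \pi}{a^{2}},$$
so $\int_{0}^{\infty} \frac{4}{\left(a^{2} + u^{2}\right)^{2}} \, du = \frac{\pi}{a^{3}}$.

Repeating — each differentiation of $1/(u^2+a^2)^j$ produces $-2ja/(u^2+a^2)^{j+1}$ — and dividing through by $-2ja$ at each step yields, after $2$ differentiations in total,
$$\int_{0}^{\infty} \frac{4}{\left(a^{2} + u^{2}\right)^{3}} \, du = \frac{3 \pi}{4 a^{5}}.$$

Setting $a = 4$:
$$I = \frac{3 \pi}{4096}.$$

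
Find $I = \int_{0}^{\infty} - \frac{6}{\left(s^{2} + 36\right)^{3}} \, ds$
$- \frac{\pi}{6912}$

Begin with the known result
$$J(a) = \int_{0}^{\infty} - \frac{6}{a^{2} + s^{2}} \, ds = - \frac{3 \pi}{a}.$$

Differentiating under the integral sign with respect to $a$,
$$\frac{dJ}{da} = \int_{0}^{\infty} \frac{12 a}{\left(a^{2} + s^{2}\right)^{2}} \, ds = \frac{3 \pi}{a^{2}},$$
so $\int_{0}^{\infty} - \frac{6}{\left(a^{2} + s^{2}\right)^{2}} \, ds = - \frac{3 \pi}{2 a^{3}}$.

Repeating — each differentiation of $1/(s^2+a^2)^j$ produces $-2ja/(s^2+a^2)^{j+1}$ — and dividing through by $-2ja$ at each step yields, after $2$ differentiations in total,
$$\int_{0}^{\infty} - \frac{6}{\left(a^{2} + s^{2}\right)^{3}} \, ds = - \frac{9 \pi}{8 a^{5}}.$$

Setting $a = 6$:
$$I = - \frac{\pi}{6912}.$$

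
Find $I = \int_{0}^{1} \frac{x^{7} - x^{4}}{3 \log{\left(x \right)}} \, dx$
$- \frac{\log{\left(5 \right)}}{3} + \log{\left(2 \right)}$

Introduce a parameter $a$ in the exponent: let $I(a) = \int_{0}^{1} \frac{x^{7} - x^{a}}{3 \log{\left(x \right)}} \, dx$.

Since $\dfrac{\partial}{\partial a}\,x^{a} = x^{a} \ln x$, the $\ln x$ in the denominator cancels and
$$\frac{dI}{da} = \int_{0}^{1} - \frac{1}{3} x^{a} \, dx = - \frac{1}{3} \left[\frac{x^{a+1}}{a+1}\right]_0^1 = - \frac{1}{3 a + 3}.$$

Integrating with respect to $a$ gives $I(a) = - \frac{\log{\left(a + 1 \right)}}{3} + \log{\left(2 \right)} + C$.

At $a = 7$ the integrand is identically $0$, so $I(7) = 0$. The closed form gives $0$, hence $C = 0$.

Setting $a = 4$:
$$I = - \frac{\log{\left(5 \right)}}{3} + \log{\left(2 \right)}.$$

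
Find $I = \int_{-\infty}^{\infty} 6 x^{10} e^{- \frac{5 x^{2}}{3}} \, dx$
$\frac{137781 \sqrt{15} \sqrt{\pi}}{50000}$

Start from the elementary integral
$$J(a) = \int_{-\infty}^{\infty} 6 e^{- a x^{2}} \, dx = \frac{6 \sqrt{\pi}}{\sqrt{a}}.$$

Differentiating under the integral sign brings down a factor of $(-x^2)$:
$$\frac{dJ}{da} = \int_{-\infty}^{\infty} - 6 x^{2} e^{- a x^{2}} \, dx = - \frac{3 \sqrt{\pi}}{a^{\frac{3}{2}}}.$$

Repeating $5$ times in total — each differentiation brings down another $(-x^2)$ — gives
$$\frac{d^{5}J}{da^{5}} = \int_{-\infty}^{\infty} - 6 x^{10} e^{- a x^{2}} \, dx = - \frac{2835 \sqrt{\pi}}{16 a^{\frac{11}{2}}},$$
and the integrand here is $(-1)^{5}$ times the target integrand, so $I = (-1)^{5}\,\frac{d^{5}J}{da^{5}} = \frac{2835 \sqrt{\pi}}{16 a^{\frac{11}{2}}}$.

Setting $a = \frac{5}{3}$:
$$I = \frac{137781 \sqrt{15} \sqrt{\pi}}{50000}.$$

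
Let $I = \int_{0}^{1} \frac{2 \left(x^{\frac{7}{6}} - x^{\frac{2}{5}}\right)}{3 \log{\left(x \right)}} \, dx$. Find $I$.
$- \frac{2 \log{\left(42 \right)}}{3} + \frac{2 \log{\left(65 \right)}}{3}$

Replace the exponent $\frac{7}{6}$ by a parameter $a$: let $I(a) = \int_{0}^{1} \frac{2 \left(- x^{\frac{2}{5}} + x^{a}\right)}{3 \log{\left(x \right)}} \, dx$.

Since $\dfrac{\partial}{\partial a}\,x^{a} = x^{a} \ln x$, the $\ln x$ in the denominator cancels and
$$\frac{dI}{da} = \int_{0}^{1} \frac{2}{3} x^{a} \, dx = \frac{2}{3} \left[\frac{x^{a+1}}{a+1}\right]_0^1 = \frac{2}{3 \left(a + 1\right)}.$$

Integrating with respect to $a$ gives $I(a) = \log{\left(\frac{5^{\frac{2}{3}} \sqrt[3]{7} \left(a + 1\right)^{\frac{2}{3}}}{7} \right)} + C$.

At $a = \frac{2}{5}$ the integrand is identically $0$, so $I(\frac{2}{5}) = 0$. The closed form gives $0$, hence $C = 0$.

Setting $a = \frac{7}{6}$:
$$I = - \frac{2 \log{\left(42 \right)}}{3} + \frac{2 \log{\left(65 \right)}}{3}.$$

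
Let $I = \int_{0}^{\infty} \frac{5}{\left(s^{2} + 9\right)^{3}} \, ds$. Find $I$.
$\frac{5 \pi}{1296}$

Start from the standard arctangent integral
$$J(a) = \int_{0}^{\infty} \frac{5}{a^{2} + s^{2}} \, ds = \frac{5 \pi}{2 a}.$$

Differentiating under the integral sign with respect to $a$,
$$\frac{dJ}{da} = \int_{0}^{\infty} - \frac{10 a}{\left(a^{2} + s^{2}\right)^{2}} \, ds = - \frac{5 \pi}{2 a^{2}},$$
so $\int_{0}^{\infty} \frac{5}{\left(a^{2} + s^{2}\right)^{2}} \, ds = \frac{5 \pi}{4 a^{3}}$.

Repeating — each differentiation of $1/(s^2+a^2)^j$ produces $-2ja/(s^2+a^2)^{j+1}$ — and dividing through by $-2ja$ at each step yields, after $2$ differentiations in total,
$$\int_{0}^{\infty} \frac{5}{\left(a^{2} + s^{2}\right)^{3}} \, ds = \frac{15 \pi}{16 a^{5}}.$$

Setting $a = 3$:
$$I = \frac{5 \pi}{1296}.$$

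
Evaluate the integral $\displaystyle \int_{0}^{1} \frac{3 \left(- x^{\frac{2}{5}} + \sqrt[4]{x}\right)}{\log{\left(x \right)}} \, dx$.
$- \log{\left(\frac{21952}{15625} \right)}$

Consider the one-parameter family: let $I(a) = \int_{0}^{1} \frac{3 \left(\sqrt[4]{x} - x^{a}\right)}{\log{\left(x \right)}} \, dx$.

Since $\dfrac{\partial}{\partial a}\,x^{a} = x^{a} \ln x$, the $\ln x$ in the denominator cancels and
$$\frac{dI}{da} = \int_{0}^{1} -3 x^{a} \, dx = -3 \left[\frac{x^{a+1}}{a+1}\right]_0^1 = - \frac{3}{a + 1}.$$

Integrating with respect to $a$ gives $I(a) = - \log{\left(\frac{64 \left(a + 1\right)^{3}}{125} \right)} + C$.

At $a = \frac{1}{4}$ the integrand is identically $0$, so $I(\frac{1}{4}) = 0$. The closed form gives $0$, hence $C = 0$.

Setting $a = \frac{2}{5}$:
$$I = - \log{\left(\frac{21952}{15625} \right)}.$$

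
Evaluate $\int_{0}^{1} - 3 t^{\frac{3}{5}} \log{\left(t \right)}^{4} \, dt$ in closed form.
$- \frac{28125}{4096}$

Begin with the known integral
$$J(a) = \int_{0}^{1} - 3 t^{a} \, dt = - \frac{3}{a + 1}.$$

Differentiating under the integral sign brings down a factor of $\ln t$:
$$\frac{dJ}{da} = \int_{0}^{1} - 3 t^{a} \log{\left(t \right)} \, dt = \frac{3}{\left(a + 1\right)^{2}}.$$

Repeating $4$ times in total — each differentiation brings down another $\ln t$ — gives
$$\frac{d^{4}J}{da^{4}} = \int_{0}^{1} - 3 t^{a} \log{\left(t \right)}^{4} \, dt = - \frac{72}{\left(a + 1\right)^{5}},$$
and the integrand here is exactly the target integrand, so $I = - \frac{72}{\left(a + 1\right)^{5}}$.

Setting $a = \frac{3}{5}$:
$$I = - \frac{28125}{4096}.$$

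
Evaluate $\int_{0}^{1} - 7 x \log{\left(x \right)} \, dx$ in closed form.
$\frac{7}{4}$

Begin with the known integral
$$J(a) = \int_{0}^{1} - 7 x^{a} \, dx = - \frac{7}{a + 1}.$$

Differentiating under the integral sign brings down a factor of $\ln x$:
$$\frac{dJ}{da} = \int_{0}^{1} - 7 x^{a} \log{\left(x \right)} \, dx = \frac{7}{\left(a + 1\right)^{2}}.$$

The integral on the left is $I$, so $I = \frac{7}{\left(a + 1\right)^{2}}$.

Setting $a = 1$:
$$I = \frac{7}{4}.$$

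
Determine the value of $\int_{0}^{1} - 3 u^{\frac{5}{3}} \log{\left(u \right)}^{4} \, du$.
$- \frac{2187}{4096}$

Consider the simpler parametrised integral
$$J(a) = \int_{0}^{1} - 3 u^{a} \, du = - \frac{3}{a + 1}.$$

Differentiating under the integral sign brings down a factor of $\ln u$:
$$\frac{dJ}{da} = \int_{0}^{1} - 3 u^{a} \log{\left(u \right)} \, du = \frac{3}{\left(a + 1\right)^{2}}.$$

Repeating $4$ times in total — each differentiation brings down another $\ln u$ — gives
$$\frac{d^{4}J}{da^{4}} = \int_{0}^{1} - 3 u^{a} \log{\left(u \right)}^{4} \, du = - \frac{72}{\left(a + 1\right)^{5}},$$
and the integrand here is exactly the target integrand, so $I = - \frac{72}{\left(a + 1\right)^{5}}$.

Setting $a = \frac{5}{3}$:
$$I = - \frac{2187}{4096}.$$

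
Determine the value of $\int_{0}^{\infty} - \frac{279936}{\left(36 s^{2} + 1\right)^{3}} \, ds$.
$- 8748 \pi$

Begin with the known result
$$J(a) = \int_{0}^{\infty} - \frac{6}{a^{2} + s^{2}} \, ds = - \frac{3 \pi}{a}.$$

Differentiating under the integral sign with respect to $a$,
$$\frac{dJ}{da} = \int_{0}^{\infty} \frac{12 a}{\left(a^{2} + s^{2}\right)^{2}} \, ds = \frac{3 \pi}{a^{2}},$$
so $\int_{0}^{\infty} - \frac{6}{\left(a^{2} + s^{2}\right)^{2}} \, ds = - \frac{3 \pi}{2 a^{3}}$.

Repeating — each differentiation of $1/(s^2+a^2)^j$ produces $-2ja/(s^2+a^2)^{j+1}$ — and dividing through by $-2ja$ at each step yields, after $2$ differentiations in total,
$$\int_{0}^{\infty} - \frac{6}{\left(a^{2} + s^{2}\right)^{3}} \, ds = - \frac{9 \pi}{8 a^{5}}.$$

Setting $a = \frac{1}{6}$:
$$I = - 8748 \pi.$$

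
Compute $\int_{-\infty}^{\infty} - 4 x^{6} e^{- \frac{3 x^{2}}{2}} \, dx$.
$- \frac{20 \sqrt{6} \sqrt{\pi}}{27}$

Consider the simpler parametrised integral
$$J(a) = \int_{-\infty}^{\infty} - 4 e^{- a x^{2}} \, dx = - \frac{4 \sqrt{\pi}}{\sqrt{a}}.$$

Differentiating under the integral sign brings down a factor of $(-x^2)$:
$$\frac{dJ}{da} = \int_{-\infty}^{\infty} 4 x^{2} e^{- a x^{2}} \, dx = \frac{2 \sqrt{\pi}}{a^{\frac{3}{2}}}.$$

Repeating $3$ times in total — each differentiation brings down another $(-x^2)$ — gives
$$\frac{d^{3}J}{da^{3}} = \int_{-\infty}^{\infty} 4 x^{6} e^{- a x^{2}} \, dx = \frac{15 \sqrt{\pi}}{2 a^{\frac{7}{2}}},$$
and the integrand here is $(-1)^{3}$ times the target integrand, so $I = (-1)^{3}\,\frac{d^{3}J}{da^{3}} = - \frac{15 \sqrt{\pi}}{2 a^{\frac{7}{2}}}$.

Setting $a = \frac{3}{2}$:
$$I = - \frac{20 \sqrt{6} \sqrt{\pi}}{27}.$$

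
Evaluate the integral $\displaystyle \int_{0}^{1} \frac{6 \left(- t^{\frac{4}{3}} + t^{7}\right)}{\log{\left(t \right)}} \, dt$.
$- \log{\left(\frac{117649}{191102976} \right)}$

Consider the one-parameter family: let $I(a) = \int_{0}^{1} \frac{6 \left(t^{7} - t^{a}\right)}{\log{\left(t \right)}} \, dt$.

Since $\dfrac{\partial}{\partial a}\,t^{a} = t^{a} \ln t$, the $\ln t$ in the denominator cancels and
$$\frac{dI}{da} = \int_{0}^{1} -6 t^{a} \, dt = -6 \left[\frac{t^{a+1}}{a+1}\right]_0^1 = - \frac{6}{a + 1}.$$

Integrating with respect to $a$ gives $I(a) = - \log{\left(\frac{\left(a + 1\right)^{6}}{262144} \right)} + C$.

At $a = 7$ the integrand is identically $0$, so $I(7) = 0$. The closed form gives $0$, hence $C = 0$.

Setting $a = \frac{4}{3}$:
$$I = - \log{\left(\frac{117649}{191102976} \right)}.$$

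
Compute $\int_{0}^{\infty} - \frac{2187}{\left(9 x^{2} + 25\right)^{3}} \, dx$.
$- \frac{2187 \pi}{50000}$

Start from the standard arctangent integral
$$J(a) = \int_{0}^{\infty} - \frac{3}{a^{2} + x^{2}} \, dx = - \frac{3 \pi}{2 a}.$$

Differentiating under the integral sign with respect to $a$,
$$\frac{dJ}{da} = \int_{0}^{\infty} \frac{6 a}{\left(a^{2} + x^{2}\right)^{2}} \, dx = \frac{3 \pi}{2 a^{2}},$$
so $\int_{0}^{\infty} - \frac{3}{\left(a^{2} + x^{2}\right)^{2}} \, dx = - \frac{3 \pi}{4 a^{3}}$.

Repeating — each differentiation of $1/(x^2+a^2)^j$ produces $-2ja/(x^2+a^2)^{j+1}$ — and dividing through by $-2ja$ at each step yields, after $2$ differentiations in total,
$$\int_{0}^{\infty} - \frac{3}{\left(a^{2} + x^{2}\right)^{3}} \, dx = - \frac{9 \pi}{16 a^{5}}.$$

Setting $a = \frac{5}{3}$:
$$I = - \frac{2187 \pi}{50000}.$$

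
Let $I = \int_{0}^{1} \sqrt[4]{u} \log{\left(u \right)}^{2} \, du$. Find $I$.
$\frac{128}{125}$

Begin with the known integral
$$J(a) = \int_{0}^{1} u^{a} \, du = \frac{1}{a + 1}.$$

Differentiating under the integral sign brings down a factor of $\ln u$:
$$\frac{dJ}{da} = \int_{0}^{1} u^{a} \log{\left(u \right)} \, du = - \frac{1}{\left(a + 1\right)^{2}}.$$

Repeating twice in total — each differentiation brings down another $\ln u$ — gives
$$\frac{d^{2}J}{da^{2}} = \int_{0}^{1} u^{a} \log{\left(u \right)}^{2} \, du = \frac{2}{\left(a + 1\right)^{3}},$$
and the integrand here is exactly the target integrand, so $I = \frac{2}{\left(a + 1\right)^{3}}$.

Setting $a = \frac{1}{4}$:
$$I = \frac{128}{125}.$$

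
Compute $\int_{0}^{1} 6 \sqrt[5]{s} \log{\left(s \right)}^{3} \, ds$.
$- \frac{625}{36}$

Start from the elementary integral
$$J(a) = \int_{0}^{1} 6 s^{a} \, ds = \frac{6}{a + 1}.$$

Differentiating under the integral sign brings down a factor of $\ln s$:
$$\frac{dJ}{da} = \int_{0}^{1} 6 s^{a} \log{\left(s \right)} \, ds = - \frac{6}{\left(a + 1\right)^{2}}.$$

Repeating $3$ times in total — each differentiation brings down another $\ln s$ — gives
$$\frac{d^{3}J}{da^{3}} = \int_{0}^{1} 6 s^{a} \log{\left(s \right)}^{3} \, ds = - \frac{36}{\left(a + 1\right)^{4}},$$
and the integrand here is exactly the target integrand, so $I = - \frac{36}{\left(a + 1\right)^{4}}$.

Setting $a = \frac{1}{5}$:
$$I = - \frac{625}{36}.$$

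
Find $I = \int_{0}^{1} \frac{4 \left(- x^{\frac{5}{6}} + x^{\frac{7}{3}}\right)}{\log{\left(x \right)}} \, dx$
$- \log{\left(\frac{14641}{160000} \right)}$

Consider the one-parameter family: let $I(a) = \int_{0}^{1} \frac{4 \left(x^{\frac{7}{3}} - x^{a}\right)}{\log{\left(x \right)}} \, dx$.

Since $\dfrac{\partial}{\partial a}\,x^{a} = x^{a} \ln x$, the $\ln x$ in the denominator cancels and
$$\frac{dI}{da} = \int_{0}^{1} -4 x^{a} \, dx = -4 \left[\frac{x^{a+1}}{a+1}\right]_0^1 = - \frac{4}{a + 1}.$$

Integrating with respect to $a$ gives $I(a) = - \log{\left(\frac{81 \left(a + 1\right)^{4}}{10000} \right)} + C$.

At $a = \frac{7}{3}$ the integrand is identically $0$, so $I(\frac{7}{3}) = 0$. The closed form gives $0$, hence $C = 0$.

Setting $a = \frac{5}{6}$:
$$I = - \log{\left(\frac{14641}{160000} \right)}.$$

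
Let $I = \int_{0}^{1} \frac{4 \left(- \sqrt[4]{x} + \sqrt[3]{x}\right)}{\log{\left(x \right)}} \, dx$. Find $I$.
$- \log{\left(\frac{50625}{65536} \right)}$

Consider the one-parameter family: let $I(a) = \int_{0}^{1} \frac{4 \left(\sqrt[3]{x} - x^{a}\right)}{\log{\left(x \right)}} \, dx$.

Since $\dfrac{\partial}{\partial a}\,x^{a} = x^{a} \ln x$, the $\ln x$ in the denominator cancels and
$$\frac{dI}{da} = \int_{0}^{1} -4 x^{a} \, dx = -4 \left[\frac{x^{a+1}}{a+1}\right]_0^1 = - \frac{4}{a + 1}.$$

Integrating with respect to $a$ gives $I(a) = - \log{\left(\frac{81 \left(a + 1\right)^{4}}{256} \right)} + C$.

At $a = \frac{1}{3}$ the integrand is identically $0$, so $I(\frac{1}{3}) = 0$. The closed form gives $0$, hence $C = 0$.

Setting $a = \frac{1}{4}$:
$$I = - \log{\left(\frac{50625}{65536} \right)}.$$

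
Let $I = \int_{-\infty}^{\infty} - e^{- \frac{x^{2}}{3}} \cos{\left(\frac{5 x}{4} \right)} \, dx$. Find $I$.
$- \frac{\sqrt{3} \sqrt{\pi}}{e^{\frac{75}{64}}}$

Treat the cosine frequency as a parameter and define $I(b) = \int_{-\infty}^{\infty} - e^{- \frac{x^{2}}{3}} \cos{\left(b x \right)} \, dx$.

Differentiating under the integral sign,
$$I'(b) = \int_{-\infty}^{\infty} x e^{- \frac{x^{2}}{3}} \sin{\left(b x \right)} \, dx.$$

Integrate $\int_{-\infty}^{\infty} x \sin(b x)\, e^{- \frac{x^{2}}{3}}\, dx$ by parts with $u = \sin(b x)$ and $dv = x\, e^{- \frac{x^{2}}{3}}\, dx$, giving $v = - \frac{3 e^{- \frac{x^{2}}{3}}}{2}$. The boundary term vanishes and
$$\int_{-\infty}^{\infty} x \sin(b x)\, e^{- \frac{x^{2}}{3}}\, dx = \frac{3 b}{2} \int_{-\infty}^{\infty} \cos(b x)\, e^{- \frac{x^{2}}{3}}\, dx,$$
so $I'(b) = - \frac{3 b}{2}\, I(b)$.

This is a separable first-order ODE; solving with the initial condition $I(0) = \int_{-\infty}^{\infty} - e^{- \frac{x^{2}}{3}}\,dx = - \sqrt{3} \sqrt{\pi}$ gives
$$I(b) = - \sqrt{3} \sqrt{\pi} e^{- \frac{3 b^{2}}{4}}.$$

Setting $b = \frac{5}{4}$:
$$I = - \frac{\sqrt{3} \sqrt{\pi}}{e^{\frac{75}{64}}}.$$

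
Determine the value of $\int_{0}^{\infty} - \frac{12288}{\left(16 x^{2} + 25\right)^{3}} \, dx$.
$- \frac{576 \pi}{3125}$

Recall the elementary integral
$$J(a) = \int_{0}^{\infty} - \frac{3}{a^{2} + x^{2}} \, dx = - \frac{3 \pi}{2 a}.$$

Differentiating under the integral sign with respect to $a$,
$$\frac{dJ}{da} = \int_{0}^{\infty} \frac{6 a}{\left(a^{2} + x^{2}\right)^{2}} \, dx = \frac{3 \pi}{2 a^{2}},$$
so $\int_{0}^{\infty} - \frac{3}{\left(a^{2} + x^{2}\right)^{2}} \, dx = - \frac{3 \pi}{4 a^{3}}$.

Repeating — each differentiation of $1/(x^2+a^2)^j$ produces $-2ja/(x^2+a^2)^{j+1}$ — and dividing through by $-2ja$ at each step yields, after $2$ differentiations in total,
$$\int_{0}^{\infty} - \frac{3}{\left(a^{2} + x^{2}\right)^{3}} \, dx = - \frac{9 \pi}{16 a^{5}}.$$

Setting $a = \frac{5}{4}$:
$$I = - \frac{576 \pi}{3125}.$$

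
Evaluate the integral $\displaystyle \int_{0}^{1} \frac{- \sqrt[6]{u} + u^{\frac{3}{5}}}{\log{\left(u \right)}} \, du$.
$- \log{\left(35 \right)} + \log{\left(48 \right)}$

Replace the exponent $\frac{1}{6}$ by a parameter $a$: let $I(a) = \int_{0}^{1} \frac{u^{\frac{3}{5}} - u^{a}}{\log{\left(u \right)}} \, du$.

Since $\dfrac{\partial}{\partial a}\,u^{a} = u^{a} \ln u$, the $\ln u$ in the denominator cancels and
$$\frac{dI}{da} = \int_{0}^{1} -1 u^{a} \, du = -1 \left[\frac{u^{a+1}}{a+1}\right]_0^1 = - \frac{1}{a + 1}.$$

Integrating with respect to $a$ gives $I(a) = - \log{\left(\frac{5 a}{8} + \frac{5}{8} \right)} + C$.

At $a = \frac{3}{5}$ the integrand is identically $0$, so $I(\frac{3}{5}) = 0$. The closed form gives $0$, hence $C = 0$.

Setting $a = \frac{1}{6}$:
$$I = - \log{\left(35 \right)} + \log{\left(48 \right)}.$$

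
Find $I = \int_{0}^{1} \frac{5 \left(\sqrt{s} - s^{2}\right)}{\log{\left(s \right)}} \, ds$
$- \log{\left(32 \right)}$

Consider the one-parameter family: let $I(a) = \int_{0}^{1} \frac{5 \left(\sqrt{s} - s^{a}\right)}{\log{\left(s \right)}} \, ds$.

Since $\dfrac{\partial}{\partial a}\,s^{a} = s^{a} \ln s$, the $\ln s$ in the denominator cancels and
$$\frac{dI}{da} = \int_{0}^{1} -5 s^{a} \, ds = -5 \left[\frac{s^{a+1}}{a+1}\right]_0^1 = - \frac{5}{a + 1}.$$

Integrating with respect to $a$ gives $I(a) = - \log{\left(\frac{32 \left(a + 1\right)^{5}}{243} \right)} + C$.

At $a = \frac{1}{2}$ the integrand is identically $0$, so $I(\frac{1}{2}) = 0$. The closed form gives $0$, hence $C = 0$.

Setting $a = 2$:
$$I = - \log{\left(32 \right)}.$$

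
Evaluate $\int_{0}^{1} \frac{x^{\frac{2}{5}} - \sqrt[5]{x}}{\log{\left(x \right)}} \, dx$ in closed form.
$\log{\left(\frac{7}{6} \right)}$

Introduce a parameter $a$ in the exponent: let $I(a) = \int_{0}^{1} \frac{- \sqrt[5]{x} + x^{a}}{\log{\left(x \right)}} \, dx$.

Since $\dfrac{\partial}{\partial a}\,x^{a} = x^{a} \ln x$, the $\ln x$ in the denominator cancels and
$$\frac{dI}{da} = \int_{0}^{1} x^{a} \, dx = \left[\frac{x^{a+1}}{a+1}\right]_0^1 = \frac{1}{a + 1}.$$

Integrating with respect to $a$ gives $I(a) = \log{\left(\frac{5 a}{6} + \frac{5}{6} \right)} + C$.

At $a = \frac{1}{5}$ the integrand is identically $0$, so $I(\frac{1}{5}) = 0$. The closed form gives $0$, hence $C = 0$.

Setting $a = \frac{2}{5}$:
$$I = \log{\left(\frac{7}{6} \right)}.$$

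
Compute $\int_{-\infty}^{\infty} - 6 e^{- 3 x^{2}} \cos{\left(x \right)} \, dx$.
$- \frac{2 \sqrt{3} \sqrt{\pi}}{e^{\frac{1}{12}}}$

Define $I(b) = \int_{-\infty}^{\infty} - 6 e^{- 3 x^{2}} \cos{\left(b x \right)} \, dx$.

Differentiating under the integral sign,
$$I'(b) = \int_{-\infty}^{\infty} 6 x e^{- 3 x^{2}} \sin{\left(b x \right)} \, dx.$$

Integrate $\int_{-\infty}^{\infty} x \sin(b x)\, e^{- 3 x^{2}}\, dx$ by parts with $u = \sin(b x)$ and $dv = x\, e^{- 3 x^{2}}\, dx$, giving $v = - \frac{e^{- 3 x^{2}}}{6}$. The boundary term vanishes and
$$\int_{-\infty}^{\infty} x \sin(b x)\, e^{- 3 x^{2}}\, dx = \frac{b}{6} \int_{-\infty}^{\infty} \cos(b x)\, e^{- 3 x^{2}}\, dx,$$
so $I'(b) = - \frac{b}{6}\, I(b)$.

This is a separable first-order ODE; solving with the initial condition $I(0) = \int_{-\infty}^{\infty} - 6 e^{- 3 x^{2}}\,dx = - 2 \sqrt{3} \sqrt{\pi}$ gives
$$I(b) = - 2 \sqrt{3} \sqrt{\pi} e^{- \frac{b^{2}}{12}}.$$

Setting $b = 1$:
$$I = - \frac{2 \sqrt{3} \sqrt{\pi}}{e^{\frac{1}{12}}}.$$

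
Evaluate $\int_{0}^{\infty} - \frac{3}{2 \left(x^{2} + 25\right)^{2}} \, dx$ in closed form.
$- \frac{3 \pi}{1000}$

Start from the standard arctangent integral
$$J(a) = \int_{0}^{\infty} - \frac{3}{2 \left(a^{2} + x^{2}\right)} \, dx = - \frac{3 \pi}{4 a}.$$

Differentiating under the integral sign with respect to $a$,
$$\frac{dJ}{da} = \int_{0}^{\infty} \frac{3 a}{\left(a^{2} + x^{2}\right)^{2}} \, dx = \frac{3 \pi}{4 a^{2}},$$
so $\int_{0}^{\infty} - \frac{3}{2 \left(a^{2} + x^{2}\right)^{2}} \, dx = - \frac{3 \pi}{8 a^{3}}$.

Setting $a = 5$:
$$I = - \frac{3 \pi}{1000}.$$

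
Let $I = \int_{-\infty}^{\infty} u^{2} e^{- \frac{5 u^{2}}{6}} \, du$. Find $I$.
$\frac{3 \sqrt{30} \sqrt{\pi}}{25}$

Start from the elementary integral
$$J(a) = \int_{-\infty}^{\infty} e^{- a u^{2}} \, du = \frac{\sqrt{\pi}}{\sqrt{a}}.$$

Differentiating under the integral sign brings down a factor of $(-u^2)$:
$$\frac{dJ}{da} = \int_{-\infty}^{\infty} - u^{2} e^{- a u^{2}} \, du = - \frac{\sqrt{\pi}}{2 a^{\frac{3}{2}}}.$$

The integral on the left is $-I$, so $I = \frac{\sqrt{\pi}}{2 a^{\frac{3}{2}}}$.

Setting $a = \frac{5}{6}$:
$$I = \frac{3 \sqrt{30} \sqrt{\pi}}{25}.$$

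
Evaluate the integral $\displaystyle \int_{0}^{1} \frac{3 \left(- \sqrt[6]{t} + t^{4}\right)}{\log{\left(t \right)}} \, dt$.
$\log{\left(\frac{27000}{343} \right)}$

Introduce a parameter $a$ in the exponent: let $I(a) = \int_{0}^{1} \frac{3 \left(- \sqrt[6]{t} + t^{a}\right)}{\log{\left(t \right)}} \, dt$.

Since $\dfrac{\partial}{\partial a}\,t^{a} = t^{a} \ln t$, the $\ln t$ in the denominator cancels and
$$\frac{dI}{da} = \int_{0}^{1} 3 t^{a} \, dt = 3 \left[\frac{t^{a+1}}{a+1}\right]_0^1 = \frac{3}{a + 1}.$$

Integrating with respect to $a$ gives $I(a) = \log{\left(\frac{216 \left(a + 1\right)^{3}}{343} \right)} + C$.

At $a = \frac{1}{6}$ the integrand is identically $0$, so $I(\frac{1}{6}) = 0$. The closed form gives $0$, hence $C = 0$.

Setting $a = 4$:
$$I = \log{\left(\frac{27000}{343} \right)}.$$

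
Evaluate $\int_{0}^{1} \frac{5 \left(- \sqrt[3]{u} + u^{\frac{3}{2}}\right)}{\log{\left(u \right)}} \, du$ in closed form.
$\log{\left(\frac{759375}{32768} \right)}$

Consider the one-parameter family: let $I(a) = \int_{0}^{1} \frac{5 \left(- \sqrt[3]{u} + u^{a}\right)}{\log{\left(u \right)}} \, du$.

Since $\dfrac{\partial}{\partial a}\,u^{a} = u^{a} \ln u$, the $\ln u$ in the denominator cancels and
$$\frac{dI}{da} = \int_{0}^{1} 5 u^{a} \, du = 5 \left[\frac{u^{a+1}}{a+1}\right]_0^1 = \frac{5}{a + 1}.$$

Integrating with respect to $a$ gives $I(a) = \log{\left(\frac{243 \left(a + 1\right)^{5}}{1024} \right)} + C$.

At $a = \frac{1}{3}$ the integrand is identically $0$, so $I(\frac{1}{3}) = 0$. The closed form gives $0$, hence $C = 0$.

Setting $a = \frac{3}{2}$:
$$I = \log{\left(\frac{759375}{32768} \right)}.$$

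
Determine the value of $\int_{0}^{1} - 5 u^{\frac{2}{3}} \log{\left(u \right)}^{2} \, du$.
$- \frac{54}{25}$

Consider the simpler parametrised integral
$$J(a) = \int_{0}^{1} - 5 u^{a} \, du = - \frac{5}{a + 1}.$$

Differentiating under the integral sign brings down a factor of $\ln u$:
$$\frac{dJ}{da} = \int_{0}^{1} - 5 u^{a} \log{\left(u \right)} \, du = \frac{5}{\left(a + 1\right)^{2}}.$$

Repeating twice in total — each differentiation brings down another $\ln u$ — gives
$$\frac{d^{2}J}{da^{2}} = \int_{0}^{1} - 5 u^{a} \log{\left(u \right)}^{2} \, du = - \frac{10}{\left(a + 1\right)^{3}},$$
and the integrand here is exactly the target integrand, so $I = - \frac{10}{\left(a + 1\right)^{3}}$.

Setting $a = \frac{2}{3}$:
$$I = - \frac{54}{25}.$$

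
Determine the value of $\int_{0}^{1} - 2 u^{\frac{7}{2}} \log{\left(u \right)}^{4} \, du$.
$- \frac{512}{19683}$

Consider the simpler parametrised integral
$$J(a) = \int_{0}^{1} - 2 u^{a} \, du = - \frac{2}{a + 1}.$$

Differentiating under the integral sign brings down a factor of $\ln u$:
$$\frac{dJ}{da} = \int_{0}^{1} - 2 u^{a} \log{\left(u \right)} \, du = \frac{2}{\left(a + 1\right)^{2}}.$$

Repeating $4$ times in total — each differentiation brings down another $\ln u$ — gives
$$\frac{d^{4}J}{da^{4}} = \int_{0}^{1} - 2 u^{a} \log{\left(u \right)}^{4} \, du = - \frac{48}{\left(a + 1\right)^{5}},$$
and the integrand here is exactly the target integrand, so $I = - \frac{48}{\left(a + 1\right)^{5}}$.

Setting $a = \frac{7}{2}$:
$$I = - \frac{512}{19683}.$$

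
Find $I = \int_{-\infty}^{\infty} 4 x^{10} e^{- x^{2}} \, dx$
$\frac{945 \sqrt{\pi}}{8}$

Start from the elementary integral
$$J(a) = \int_{-\infty}^{\infty} 4 e^{- a x^{2}} \, dx = \frac{4 \sqrt{\pi}}{\sqrt{a}}.$$

Differentiating under the integral sign brings down a factor of $(-x^2)$:
$$\frac{dJ}{da} = \int_{-\infty}^{\infty} - 4 x^{2} e^{- a x^{2}} \, dx = - \frac{2 \sqrt{\pi}}{a^{\frac{3}{2}}}.$$

Repeating $5$ times in total — each differentiation brings down another $(-x^2)$ — gives
$$\frac{d^{5}J}{da^{5}} = \int_{-\infty}^{\infty} - 4 x^{10} e^{- a x^{2}} \, dx = - \frac{945 \sqrt{\pi}}{8 a^{\frac{11}{2}}},$$
and the integrand here is $(-1)^{5}$ times the target integrand, so $I = (-1)^{5}\,\frac{d^{5}J}{da^{5}} = \frac{945 \sqrt{\pi}}{8 a^{\frac{11}{2}}}$.

Setting $a = 1$:
$$I = \frac{945 \sqrt{\pi}}{8}.$$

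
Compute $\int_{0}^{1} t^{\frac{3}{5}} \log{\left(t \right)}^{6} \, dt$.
$\frac{3515625}{131072}$

Begin with the known integral
$$J(a) = \int_{0}^{1} t^{a} \, dt = \frac{1}{a + 1}.$$

Differentiating under the integral sign brings down a factor of $\ln t$:
$$\frac{dJ}{da} = \int_{0}^{1} t^{a} \log{\left(t \right)} \, dt = - \frac{1}{\left(a + 1\right)^{2}}.$$

Repeating $6$ times in total — each differentiation brings down another $\ln t$ — gives
$$\frac{d^{6}J}{da^{6}} = \int_{0}^{1} t^{a} \log{\left(t \right)}^{6} \, dt = \frac{720}{\left(a + 1\right)^{7}},$$
and the integrand here is exactly the target integrand, so $I = \frac{720}{\left(a + 1\right)^{7}}$.

Setting $a = \frac{3}{5}$:
$$I = \frac{3515625}{131072}.$$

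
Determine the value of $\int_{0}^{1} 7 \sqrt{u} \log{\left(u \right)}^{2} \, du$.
$\frac{112}{27}$

Begin with the known integral
$$J(a) = \int_{0}^{1} 7 u^{a} \, du = \frac{7}{a + 1}.$$

Differentiating under the integral sign brings down a factor of $\ln u$:
$$\frac{dJ}{da} = \int_{0}^{1} 7 u^{a} \log{\left(u \right)} \, du = - \frac{7}{\left(a + 1\right)^{2}}.$$

Repeating twice in total — each differentiation brings down another $\ln u$ — gives
$$\frac{d^{2}J}{da^{2}} = \int_{0}^{1} 7 u^{a} \log{\left(u \right)}^{2} \, du = \frac{14}{\left(a + 1\right)^{3}},$$
and the integrand here is exactly the target integrand, so $I = \frac{14}{\left(a + 1\right)^{3}}$.

Setting $a = \frac{1}{2}$:
$$I = \frac{112}{27}.$$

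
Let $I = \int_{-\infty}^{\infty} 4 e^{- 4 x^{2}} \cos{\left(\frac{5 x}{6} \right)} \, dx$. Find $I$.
$\frac{2 \sqrt{\pi}}{e^{\frac{25}{576}}}$

Treat the cosine frequency as a parameter and define $I(b) = \int_{-\infty}^{\infty} 4 e^{- 4 x^{2}} \cos{\left(b x \right)} \, dx$.

Differentiating under the integral sign,
$$I'(b) = \int_{-\infty}^{\infty} - 4 x e^{- 4 x^{2}} \sin{\left(b x \right)} \, dx.$$

Integrate $\int_{-\infty}^{\infty} x \sin(b x)\, e^{- 4 x^{2}}\, dx$ by parts with $u = \sin(b x)$ and $dv = x\, e^{- 4 x^{2}}\, dx$, giving $v = - \frac{e^{- 4 x^{2}}}{8}$. The boundary term vanishes and
$$\int_{-\infty}^{\infty} x \sin(b x)\, e^{- 4 x^{2}}\, dx = \frac{b}{8} \int_{-\infty}^{\infty} \cos(b x)\, e^{- 4 x^{2}}\, dx,$$
so $I'(b) = - \frac{b}{8}\, I(b)$.

This is a separable first-order ODE; solving with the initial condition $I(0) = \int_{-\infty}^{\infty} 4 e^{- 4 x^{2}}\,dx = 2 \sqrt{\pi}$ gives
$$I(b) = 2 \sqrt{\pi} e^{- \frac{b^{2}}{16}}.$$

Setting $b = \frac{5}{6}$:
$$I = \frac{2 \sqrt{\pi}}{e^{\frac{25}{576}}}.$$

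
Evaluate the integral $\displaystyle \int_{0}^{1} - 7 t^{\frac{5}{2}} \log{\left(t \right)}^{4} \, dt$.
$- \frac{768}{2401}$

Consider the simpler parametrised integral
$$J(a) = \int_{0}^{1} - 7 t^{a} \, dt = - \frac{7}{a + 1}.$$

Differentiating under the integral sign brings down a factor of $\ln t$:
$$\frac{dJ}{da} = \int_{0}^{1} - 7 t^{a} \log{\left(t \right)} \, dt = \frac{7}{\left(a + 1\right)^{2}}.$$

Repeating $4$ times in total — each differentiation brings down another $\ln t$ — gives
$$\frac{d^{4}J}{da^{4}} = \int_{0}^{1} - 7 t^{a} \log{\left(t \right)}^{4} \, dt = - \frac{168}{\left(a + 1\right)^{5}},$$
and the integrand here is exactly the target integrand, so $I = - \frac{168}{\left(a + 1\right)^{5}}$.

Setting $a = \frac{5}{2}$:
$$I = - \frac{768}{2401}.$$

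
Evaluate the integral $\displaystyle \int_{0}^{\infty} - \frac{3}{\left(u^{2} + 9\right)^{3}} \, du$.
$- \frac{\pi}{432}$

Start from the standard arctangent integral
$$J(a) = \int_{0}^{\infty} - \frac{3}{a^{2} + u^{2}} \, du = - \frac{3 \pi}{2 a}.$$

Differentiating under the integral sign with respect to $a$,
$$\frac{dJ}{da} = \int_{0}^{\infty} \frac{6 a}{\left(a^{2} + u^{2}\right)^{2}} \, du = \frac{3 \pi}{2 a^{2}},$$
so $\int_{0}^{\infty} - \frac{3}{\left(a^{2} + u^{2}\right)^{2}} \, du = - \frac{3 \pi}{4 a^{3}}$.

Repeating — each differentiation of $1/(u^2+a^2)^j$ produces $-2ja/(u^2+a^2)^{j+1}$ — and dividing through by $-2ja$ at each step yields, after $2$ differentiations in total,
$$\int_{0}^{\infty} - \frac{3}{\left(a^{2} + u^{2}\right)^{3}} \, du = - \frac{9 \pi}{16 a^{5}}.$$

Setting $a = 3$:
$$I = - \frac{\pi}{432}.$$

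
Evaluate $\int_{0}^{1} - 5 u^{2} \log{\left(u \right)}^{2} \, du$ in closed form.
$- \frac{10}{27}$

Consider the simpler parametrised integral
$$J(a) = \int_{0}^{1} - 5 u^{a} \, du = - \frac{5}{a + 1}.$$

Differentiating under the integral sign brings down a factor of $\ln u$:
$$\frac{dJ}{da} = \int_{0}^{1} - 5 u^{a} \log{\left(u \right)} \, du = \frac{5}{\left(a + 1\right)^{2}}.$$

Repeating twice in total — each differentiation brings down another $\ln u$ — gives
$$\frac{d^{2}J}{da^{2}} = \int_{0}^{1} - 5 u^{a} \log{\left(u \right)}^{2} \, du = - \frac{10}{\left(a + 1\right)^{3}},$$
and the integrand here is exactly the target integrand, so $I = - \frac{10}{\left(a + 1\right)^{3}}$.

Setting $a = 2$:
$$I = - \frac{10}{27}.$$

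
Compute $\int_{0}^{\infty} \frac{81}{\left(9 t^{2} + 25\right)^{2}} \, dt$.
$\frac{27 \pi}{500}$

Start from the standard arctangent integral
$$J(a) = \int_{0}^{\infty} \frac{1}{a^{2} + t^{2}} \, dt = \frac{\pi}{2 a}.$$

Differentiating under the integral sign with respect to $a$,
$$\frac{dJ}{da} = \int_{0}^{\infty} - \frac{2 a}{\left(a^{2} + t^{2}\right)^{2}} \, dt = - \frac{\pi}{2 a^{2}},$$
so $\int_{0}^{\infty} \frac{1}{\left(a^{2} + t^{2}\right)^{2}} \, dt = \frac{\pi}{4 a^{3}}$.

Setting $a = \frac{5}{3}$:
$$I = \frac{27 \pi}{500}.$$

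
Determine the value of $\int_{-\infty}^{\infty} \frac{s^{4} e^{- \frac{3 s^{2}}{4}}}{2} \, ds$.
$\frac{4 \sqrt{3} \sqrt{\pi}}{9}$

Begin with the known integral
$$J(a) = \int_{-\infty}^{\infty} \frac{e^{- a s^{2}}}{2} \, ds = \frac{\sqrt{\pi}}{2 \sqrt{a}}.$$

Differentiating under the integral sign brings down a factor of $(-s^2)$:
$$\frac{dJ}{da} = \int_{-\infty}^{\infty} - \frac{s^{2} e^{- a s^{2}}}{2} \, ds = - \frac{\sqrt{\pi}}{4 a^{\frac{3}{2}}}.$$

Repeating twice in total — each differentiation brings down another $(-s^2)$ — gives
$$\frac{d^{2}J}{da^{2}} = \int_{-\infty}^{\infty} \frac{s^{4} e^{- a s^{2}}}{2} \, ds = \frac{3 \sqrt{\pi}}{8 a^{\frac{5}{2}}},$$
and the integrand here is exactly the target integrand, so $I = \frac{3 \sqrt{\pi}}{8 a^{\frac{5}{2}}}$.

Setting $a = \frac{3}{4}$:
$$I = \frac{4 \sqrt{3} \sqrt{\pi}}{9}.$$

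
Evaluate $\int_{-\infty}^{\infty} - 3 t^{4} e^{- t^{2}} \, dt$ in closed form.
$- \frac{9 \sqrt{\pi}}{4}$

Begin with the known integral
$$J(a) = \int_{-\infty}^{\infty} - 3 e^{- a t^{2}} \, dt = - \frac{3 \sqrt{\pi}}{\sqrt{a}}.$$

Differentiating under the integral sign brings down a factor of $(-t^2)$:
$$\frac{dJ}{da} = \int_{-\infty}^{\infty} 3 t^{2} e^{- a t^{2}} \, dt = \frac{3 \sqrt{\pi}}{2 a^{\frac{3}{2}}}.$$

Repeating twice in total — each differentiation brings down another $(-t^2)$ — gives
$$\frac{d^{2}J}{da^{2}} = \int_{-\infty}^{\infty} - 3 t^{4} e^{- a t^{2}} \, dt = - \frac{9 \sqrt{\pi}}{4 a^{\frac{5}{2}}},$$
and the integrand here is exactly the target integrand, so $I = - \frac{9 \sqrt{\pi}}{4 a^{\frac{5}{2}}}$.

Setting $a = 1$:
$$I = - \frac{9 \sqrt{\pi}}{4}.$$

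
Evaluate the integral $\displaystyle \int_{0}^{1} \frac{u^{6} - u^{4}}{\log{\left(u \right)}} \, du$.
$\log{\left(\frac{7}{5} \right)}$

Replace the exponent $4$ by a parameter $a$: let $I(a) = \int_{0}^{1} \frac{u^{6} - u^{a}}{\log{\left(u \right)}} \, du$.

Since $\dfrac{\partial}{\partial a}\,u^{a} = u^{a} \ln u$, the $\ln u$ in the denominator cancels and
$$\frac{dI}{da} = \int_{0}^{1} -1 u^{a} \, du = -1 \left[\frac{u^{a+1}}{a+1}\right]_0^1 = - \frac{1}{a + 1}.$$

Integrating with respect to $a$ gives $I(a) = \log{\left(\frac{7}{a + 1} \right)} + C$.

At $a = 6$ the integrand is identically $0$, so $I(6) = 0$. The closed form gives $0$, hence $C = 0$.

Setting $a = 4$:
$$I = \log{\left(\frac{7}{5} \right)}.$$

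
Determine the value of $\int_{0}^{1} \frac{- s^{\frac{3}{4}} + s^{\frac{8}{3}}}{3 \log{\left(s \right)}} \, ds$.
$- \frac{\log{\left(21 \right)}}{3} + \frac{\log{\left(44 \right)}}{3}$

Replace the exponent $\frac{3}{4}$ by a parameter $a$: let $I(a) = \int_{0}^{1} \frac{s^{\frac{8}{3}} - s^{a}}{3 \log{\left(s \right)}} \, ds$.

Since $\dfrac{\partial}{\partial a}\,s^{a} = s^{a} \ln s$, the $\ln s$ in the denominator cancels and
$$\frac{dI}{da} = \int_{0}^{1} - \frac{1}{3} s^{a} \, ds = - \frac{1}{3} \left[\frac{s^{a+1}}{a+1}\right]_0^1 = - \frac{1}{3 a + 3}.$$

Integrating with respect to $a$ gives $I(a) = - \frac{\log{\left(a + 1 \right)}}{3} - \frac{\log{\left(3 \right)}}{3} + \frac{\log{\left(11 \right)}}{3} + C$.

At $a = \frac{8}{3}$ the integrand is identically $0$, so $I(\frac{8}{3}) = 0$. The closed form gives $0$, hence $C = 0$.

Setting $a = \frac{3}{4}$:
$$I = - \frac{\log{\left(21 \right)}}{3} + \frac{\log{\left(44 \right)}}{3}.$$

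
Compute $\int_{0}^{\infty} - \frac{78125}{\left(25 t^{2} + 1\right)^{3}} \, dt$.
$- \frac{46875 \pi}{16}$

Recall the elementary integral
$$J(a) = \int_{0}^{\infty} - \frac{5}{a^{2} + t^{2}} \, dt = - \frac{5 \pi}{2 a}.$$

Differentiating under the integral sign with respect to $a$,
$$\frac{dJ}{da} = \int_{0}^{\infty} \frac{10 a}{\left(a^{2} + t^{2}\right)^{2}} \, dt = \frac{5 \pi}{2 a^{2}},$$
so $\int_{0}^{\infty} - \frac{5}{\left(a^{2} + t^{2}\right)^{2}} \, dt = - \frac{5 \pi}{4 a^{3}}$.

Repeating — each differentiation of $1/(t^2+a^2)^j$ produces $-2ja/(t^2+a^2)^{j+1}$ — and dividing through by $-2ja$ at each step yields, after $2$ differentiations in total,
$$\int_{0}^{\infty} - \frac{5}{\left(a^{2} + t^{2}\right)^{3}} \, dt = - \frac{15 \pi}{16 a^{5}}.$$

Setting $a = \frac{1}{5}$:
$$I = - \frac{46875 \pi}{16}.$$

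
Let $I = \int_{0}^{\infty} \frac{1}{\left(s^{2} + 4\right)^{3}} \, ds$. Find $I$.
$\frac{3 \pi}{512}$

Recall the elementary integral
$$J(a) = \int_{0}^{\infty} \frac{1}{a^{2} + s^{2}} \, ds = \frac{\pi}{2 a}.$$

Differentiating under the integral sign with respect to $a$,
$$\frac{dJ}{da} = \int_{0}^{\infty} - \frac{2 a}{\left(a^{2} + s^{2}\right)^{2}} \, ds = - \frac{\pi}{2 a^{2}},$$
so $\int_{0}^{\infty} \frac{1}{\left(a^{2} + s^{2}\right)^{2}} \, ds = \frac{\pi}{4 a^{3}}$.

Repeating — each differentiation of $1/(s^2+a^2)^j$ produces $-2ja/(s^2+a^2)^{j+1}$ — and dividing through by $-2ja$ at each step yields, after $2$ differentiations in total,
$$\int_{0}^{\infty} \frac{1}{\left(a^{2} + s^{2}\right)^{3}} \, ds = \frac{3 \pi}{16 a^{5}}.$$

Setting $a = 2$:
$$I = \frac{3 \pi}{512}.$$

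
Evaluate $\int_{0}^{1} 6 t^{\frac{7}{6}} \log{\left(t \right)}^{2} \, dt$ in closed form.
$\frac{2592}{2197}$

Begin with the known integral
$$J(a) = \int_{0}^{1} 6 t^{a} \, dt = \frac{6}{a + 1}.$$

Differentiating under the integral sign brings down a factor of $\ln t$:
$$\frac{dJ}{da} = \int_{0}^{1} 6 t^{a} \log{\left(t \right)} \, dt = - \frac{6}{\left(a + 1\right)^{2}}.$$

Repeating twice in total — each differentiation brings down another $\ln t$ — gives
$$\frac{d^{2}J}{da^{2}} = \int_{0}^{1} 6 t^{a} \log{\left(t \right)}^{2} \, dt = \frac{12}{\left(a + 1\right)^{3}},$$
and the integrand here is exactly the target integrand, so $I = \frac{12}{\left(a + 1\right)^{3}}$.

Setting $a = \frac{7}{6}$:
$$I = \frac{2592}{2197}.$$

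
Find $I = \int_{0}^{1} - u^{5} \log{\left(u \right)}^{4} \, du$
$- \frac{1}{324}$

Consider the simpler parametrised integral
$$J(a) = \int_{0}^{1} - u^{a} \, du = - \frac{1}{a + 1}.$$

Differentiating under the integral sign brings down a factor of $\ln u$:
$$\frac{dJ}{da} = \int_{0}^{1} - u^{a} \log{\left(u \right)} \, du = \frac{1}{\left(a + 1\right)^{2}}.$$

Repeating $4$ times in total — each differentiation brings down another $\ln u$ — gives
$$\frac{d^{4}J}{da^{4}} = \int_{0}^{1} - u^{a} \log{\left(u \right)}^{4} \, du = - \frac{24}{\left(a + 1\right)^{5}},$$
and the integrand here is exactly the target integrand, so $I = - \frac{24}{\left(a + 1\right)^{5}}$.

Setting $a = 5$:
$$I = - \frac{1}{324}.$$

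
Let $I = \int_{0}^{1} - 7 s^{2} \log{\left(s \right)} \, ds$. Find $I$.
$\frac{7}{9}$

Consider the simpler parametrised integral
$$J(a) = \int_{0}^{1} - 7 s^{a} \, ds = - \frac{7}{a + 1}.$$

Differentiating under the integral sign brings down a factor of $\ln s$:
$$\frac{dJ}{da} = \int_{0}^{1} - 7 s^{a} \log{\left(s \right)} \, ds = \frac{7}{\left(a + 1\right)^{2}}.$$

The integral on the left is $I$, so $I = \frac{7}{\left(a + 1\right)^{2}}$.

Setting $a = 2$:
$$I = \frac{7}{9}.$$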